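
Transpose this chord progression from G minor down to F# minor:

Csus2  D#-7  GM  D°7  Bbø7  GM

Bsus2 C##-7 F#M C#°7 Aø7 F#M

G minor down to F# minor is a minor second; each chord root moves by that interval while the quality stays the same.
Csus2: root C down a minor second → B, giving Bsus2.
D#-7: root D# down a minor second → C##, giving C##-7.
GM: root G down a minor second → F#, giving F#M.
D°7: root D down a minor second → C#, giving C#°7.
Bbø7: root Bb down a minor second → A, giving Aø7.
GM: root G down a minor second → F#, giving F#M.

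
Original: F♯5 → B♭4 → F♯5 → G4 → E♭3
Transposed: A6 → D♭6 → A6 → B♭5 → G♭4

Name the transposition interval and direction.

up a minor tenth

From F#5 to A6 is 10 letter names — a tenth of some quality.
F#5 to A6 is 15 semitones, which makes it a minor tenth; the second version is higher, so the direction is up.
Checking another pair — Eb3 → Gb4 — gives the same interval.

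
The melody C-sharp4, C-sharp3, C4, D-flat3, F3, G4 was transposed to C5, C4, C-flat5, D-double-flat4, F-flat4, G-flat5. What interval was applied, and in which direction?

From C#4 to C5 is 8 letter names — an octave of some quality.
C#4 to C5 is 11 semitones, which makes it a diminished octave; the second version is higher, so the direction is up.
Checking another pair — G4 → Gb5 — gives the same interval.

up a diminished octave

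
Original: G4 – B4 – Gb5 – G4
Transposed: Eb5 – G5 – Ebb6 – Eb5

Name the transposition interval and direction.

From G4 to Eb5 is 6 letter names — a sixth of some quality.
G4 to Eb5 is 8 semitones, which makes it a minor sixth; the second version is higher, so the direction is up.
Checking another pair — G4 → Eb5 — gives the same interval.

up a minor sixth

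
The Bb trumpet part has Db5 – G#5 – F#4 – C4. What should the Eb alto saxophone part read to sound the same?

Ab5 D#6 C#5 G4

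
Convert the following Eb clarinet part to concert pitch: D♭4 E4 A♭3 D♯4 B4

Fb4 G4 Cb4 F#4 D5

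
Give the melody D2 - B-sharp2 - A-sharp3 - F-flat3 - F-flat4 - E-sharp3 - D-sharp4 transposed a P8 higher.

D2 to D3
B#2 to B#3
A#3 to A#4
Fb3 to Fb4
Fb4 to Fb5
E#3 to E#4
D#4 to D#5

D3 B#3 A#4 Fb4 Fb5 E#4 D#5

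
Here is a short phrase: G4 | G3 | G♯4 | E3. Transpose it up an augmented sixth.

E#5 E#4 E##5 C##4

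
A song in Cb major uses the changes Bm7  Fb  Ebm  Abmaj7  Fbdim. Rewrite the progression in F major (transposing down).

Cb major down to F major is a diminished fifth; each chord root moves by that interval while the quality stays the same.
Bm7: root B down a diminished fifth → E#, giving E#m7.
Fb: root Fb down a diminished fifth → Bb, giving Bb.
Ebm: root Eb down a diminished fifth → A, giving Am.
Abmaj7: root Ab down a diminished fifth → D, giving Dmaj7.
Fbdim: root Fb down a diminished fifth → Bb, giving Bbdim.

E#m7 Bb Am Dmaj7 Bbdim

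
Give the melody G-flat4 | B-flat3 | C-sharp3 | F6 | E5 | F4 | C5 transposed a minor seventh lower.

Ab3 C3 D#2 G5 F#4 G3 D4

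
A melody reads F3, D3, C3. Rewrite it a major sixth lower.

Ab2 F2 Eb2

F3 -> Ab2
D3 -> F2
C3 -> Eb2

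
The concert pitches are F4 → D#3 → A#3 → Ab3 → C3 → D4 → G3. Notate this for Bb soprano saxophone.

G4 E#3 B#3 Bb3 D3 E4 A3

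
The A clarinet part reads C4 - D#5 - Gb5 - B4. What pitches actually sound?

A3 B#4 Eb5 G#4

Written C4 on the A clarinet sounds as A3, a minor third lower; apply that shift to every note.
C4 becomes A3
D#5 becomes B#4
Gb5 becomes Eb5
B4 becomes G#4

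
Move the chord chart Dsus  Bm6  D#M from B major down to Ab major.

B major down to Ab major is an augmented second; each chord root moves by that interval while the quality stays the same.
Dsus: root D down an augmented second → Cb, giving Cbsus.
Bm6: root B down an augmented second → Ab, giving Abm6.
D#M: root D# down an augmented second → C, giving CM.

Cbsus Abm6 CM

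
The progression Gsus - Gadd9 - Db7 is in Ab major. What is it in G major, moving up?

Ab major up to G major is a major seventh; each chord root moves by that interval while the quality stays the same.
Gsus: root G up a major seventh → F#, giving F#sus.
Gadd9: root G up a major seventh → F#, giving F#add9.
Db7: root Db up a major seventh → C, giving C7.

F#sus F#add9 C7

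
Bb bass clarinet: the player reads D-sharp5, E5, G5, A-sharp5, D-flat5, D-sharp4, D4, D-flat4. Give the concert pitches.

Written C4 on the Bb bass clarinet sounds as Bb2, a major ninth lower; apply that shift to every note.
D#5 to C#4
E5 to D4
G5 to F4
A#5 to G#4
Db5 to Cb4
D#4 to C#3
D4 to C3
Db4 to Cb3

C#4 D4 F4 G#4 Cb4 C#3 C3 Cb3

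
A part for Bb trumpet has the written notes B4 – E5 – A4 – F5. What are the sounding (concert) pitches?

The Bb trumpet sounds a major second below written, so transpose each written note down a major second.
B4 becomes A4
E5 becomes D5
A4 becomes G4
F5 becomes Eb5

A4 D5 G4 Eb5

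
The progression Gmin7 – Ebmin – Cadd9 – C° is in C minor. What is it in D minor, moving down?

Amin7 Fmin Dadd9 D°

C minor down to D minor is a minor seventh; each chord root moves by that interval while the quality stays the same.
Gmin7: root G down a minor seventh → A, giving Amin7.
Ebmin: root Eb down a minor seventh → F, giving Fmin.
Cadd9: root C down a minor seventh → D, giving Dadd9.
C°: root C down a minor seventh → D, giving D°.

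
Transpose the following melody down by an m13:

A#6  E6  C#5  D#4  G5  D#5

A#6: a thirteenth down reaches C, and 20 semitones makes it C##5.
E6 down a minor thirteenth is G#4.
A minor thirteenth down from C#5 gives E#3.
A minor thirteenth down from D#4 gives F##2.
G5: a thirteenth down reaches B, and 20 semitones makes it B3.
D#5 down a minor thirteenth is F##3.

C##5 G#4 E#3 F##2 B3 F##3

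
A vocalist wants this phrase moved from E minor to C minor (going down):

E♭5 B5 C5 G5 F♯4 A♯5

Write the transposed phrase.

From E down to C is a major third; apply that to each pitch.
Eb5 to Cb5
B5 to G5
C5 to Ab4
G5 to Eb5
F#4 to D4
A#5 to F#5

Cb5 G5 Ab4 Eb5 D4 F#5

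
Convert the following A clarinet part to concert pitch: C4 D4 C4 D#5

The A clarinet sounds a minor third below written, so transpose each written note down a minor third.
C4 -> A3
D4 -> B3
C4 -> A3
D#5 -> B#4

A3 B3 A3 B#4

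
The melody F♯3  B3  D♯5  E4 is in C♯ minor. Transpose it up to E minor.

A3 D4 F#5 G4

C♯ minor to E minor up is a minor third, so every note moves up by that interval.
F#3 → A3
B3 → D4
D#5 → F#5
E4 → G4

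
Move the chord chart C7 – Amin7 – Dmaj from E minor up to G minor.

Eb7 Cmin7 Fmaj

E minor up to G minor is a minor third; each chord root moves by that interval while the quality stays the same.
C7: root C up a minor third → Eb, giving Eb7.
Amin7: root A up a minor third → C, giving Cmin7.
Dmaj: root D up a minor third → F, giving Fmaj.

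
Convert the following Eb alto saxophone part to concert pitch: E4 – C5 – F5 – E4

Written C4 on the Eb alto saxophone sounds as Eb3, a major sixth lower; apply that shift to every note.
E4 to G3
C5 to Eb4
F5 to Ab4
E4 to G3

G3 Eb4 Ab4 G3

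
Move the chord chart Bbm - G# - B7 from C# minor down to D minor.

C# minor down to D minor is a major seventh; each chord root moves by that interval while the quality stays the same.
Bbm: root Bb down a major seventh → Cb, giving Cbm.
G#: root G# down a major seventh → A, giving A.
B7: root B down a major seventh → C, giving C7.

Cbm A C7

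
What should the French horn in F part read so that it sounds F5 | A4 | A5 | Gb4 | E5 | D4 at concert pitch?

C6 E5 E6 Db5 B5 A4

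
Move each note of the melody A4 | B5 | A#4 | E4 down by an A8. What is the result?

A4 gives Ab3
B5 gives Bb4
A#4 gives A3
E4 gives Eb3

Ab3 Bb4 A3 Eb3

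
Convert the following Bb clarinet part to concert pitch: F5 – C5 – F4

Eb5 Bb4 Eb4

The Bb clarinet sounds a major second below written, so transpose each written note down a major second.
F5 becomes Eb5
C5 becomes Bb4
F4 becomes Eb4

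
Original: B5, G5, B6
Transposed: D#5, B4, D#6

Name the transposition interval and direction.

From B5 to D#5 is 6 letter names — a sixth of some quality.
D#5 to B5 is 8 semitones, which makes it a minor sixth; the second version is lower, so the direction is down.
Checking another pair — B6 → D#6 — gives the same interval.

down a minor sixth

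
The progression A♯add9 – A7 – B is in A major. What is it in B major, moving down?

B#add9 B7 C#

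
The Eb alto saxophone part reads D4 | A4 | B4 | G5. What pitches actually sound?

F3 C4 D4 Bb4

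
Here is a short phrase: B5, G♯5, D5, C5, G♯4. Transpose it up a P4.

B5: a fourth up reaches E, and 5 semitones makes it E6.
G#5 up a perfect fourth is C#6.
A perfect fourth up from D5 gives G5.
A perfect fourth up from C5 gives F5.
A perfect fourth up from G#4 gives C#5.

E6 C#6 G5 F5 C#5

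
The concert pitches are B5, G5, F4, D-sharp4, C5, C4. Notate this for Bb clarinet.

C#6 A5 G4 E#4 D5 D4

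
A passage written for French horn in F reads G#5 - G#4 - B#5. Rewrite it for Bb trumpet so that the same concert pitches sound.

First find concert pitch: the French horn in F sounds a perfect fifth below written, so G#5 G#4 B#5 sounds C#5 C#4 E#5.
Then write for Bb trumpet: it sounds a major second below written, so the part must be a major second above concert.
C#5 → D#5
C#4 → D#4
E#5 → F##5

D#5 D#4 F##5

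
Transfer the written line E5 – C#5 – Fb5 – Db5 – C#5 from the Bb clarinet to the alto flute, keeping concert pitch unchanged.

G5 E5 Abb5 Fb5 E5

First find concert pitch: the Bb clarinet sounds a major second below written, so E5 C#5 Fb5 Db5 C#5 sounds D5 B4 Ebb5 Cb5 B4.
Then write for alto flute: it sounds a perfect fourth below written, so the part must be a perfect fourth above concert.
D5 → G5
B4 → E5
Ebb5 → Abb5
Cb5 → Fb5
B4 → E5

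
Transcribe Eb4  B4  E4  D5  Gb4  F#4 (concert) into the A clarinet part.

Gb4 D5 G4 F5 Bbb4 A4

The A clarinet sounds a minor third below written, so the written part must be a minor third above concert — transpose each note up.
Eb4 → Gb4
B4 → D5
E4 → G4
D5 → F5
Gb4 → Bbb4
F#4 → A4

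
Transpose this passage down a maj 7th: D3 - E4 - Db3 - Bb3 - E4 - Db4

D3 → Eb2
E4 → F3
Db3 → Ebb2
Bb3 → Cb3
E4 → F3
Db4 → Ebb3

Eb2 F3 Ebb2 Cb3 F3 Ebb3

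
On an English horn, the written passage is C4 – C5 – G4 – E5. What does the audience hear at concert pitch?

The English horn sounds a perfect fifth below written, so transpose each written note down a perfect fifth.
C4 → F3
C5 → F4
G4 → C4
E5 → A4

F3 F4 C4 A4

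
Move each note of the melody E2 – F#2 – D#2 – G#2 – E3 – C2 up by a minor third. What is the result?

G2 A2 F#2 B2 G3 Eb2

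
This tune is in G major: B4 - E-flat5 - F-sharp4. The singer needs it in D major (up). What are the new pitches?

F#5 Bb5 C#5

G major to D major up is a perfect fifth, so every note moves up by that interval.
B4 -> F#5
Eb5 -> Bb5
F#4 -> C#5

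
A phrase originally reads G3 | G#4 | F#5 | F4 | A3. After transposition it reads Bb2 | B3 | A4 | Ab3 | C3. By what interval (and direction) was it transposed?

Take the first pair: G3 → Bb2. G to B spans 6 letter names, so the interval is some kind of sixth.
Bb2 to G3 is 9 semitones, which makes it a major sixth; the second version is lower, so the direction is down.
Checking another pair — A3 → C3 — gives the same interval.

down a major sixth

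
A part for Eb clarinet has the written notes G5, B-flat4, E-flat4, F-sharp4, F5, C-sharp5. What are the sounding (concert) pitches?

Bb5 Db5 Gb4 A4 Ab5 E5

Written C4 on the Eb clarinet sounds as Eb4, a minor third higher; apply that shift to every note.
G5 → Bb5
Bb4 → Db5
Eb4 → Gb4
F#4 → A4
F5 → Ab5
C#5 → E5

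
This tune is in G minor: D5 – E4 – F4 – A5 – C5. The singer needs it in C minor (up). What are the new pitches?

G minor to C minor up is a perfect fourth, so every note moves up by that interval.
D5 gives G5
E4 gives A4
F4 gives Bb4
A5 gives D6
C5 gives F5

G5 A4 Bb4 D6 F5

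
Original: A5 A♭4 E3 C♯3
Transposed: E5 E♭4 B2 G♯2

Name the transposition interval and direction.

Take the first pair: A5 → E5. A to E spans 4 letter names, so the interval is some kind of fourth.
E5 to A5 is 5 semitones, which makes it a perfect fourth; the second version is lower, so the direction is down.
Checking another pair — C#3 → G#2 — gives the same interval.

down a perfect fourth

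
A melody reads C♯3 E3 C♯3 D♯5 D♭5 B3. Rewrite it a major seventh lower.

D2 F2 D2 E4 Ebb4 C3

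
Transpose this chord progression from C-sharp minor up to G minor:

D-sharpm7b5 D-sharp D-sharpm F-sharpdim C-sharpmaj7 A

Am7b5 A Am Cdim Gmaj7 Eb

C-sharp minor up to G minor is a diminished fifth; each chord root moves by that interval while the quality stays the same.
D-sharpm7b5: root D-sharp up a diminished fifth → A, giving Am7b5.
D-sharp: root D-sharp up a diminished fifth → A, giving A.
D-sharpm: root D-sharp up a diminished fifth → A, giving Am.
F-sharpdim: root F-sharp up a diminished fifth → C, giving Cdim.
C-sharpmaj7: root C-sharp up a diminished fifth → G, giving Gmaj7.
A: root A up a diminished fifth → Eb, giving Eb.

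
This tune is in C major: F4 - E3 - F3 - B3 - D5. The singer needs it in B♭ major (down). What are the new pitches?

Eb4 D3 Eb3 A3 C5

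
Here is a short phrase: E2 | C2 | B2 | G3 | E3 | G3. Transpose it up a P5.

A perfect fifth up from E2 gives B2.
C2 up a perfect fifth is G2.
B2: a fifth up reaches F, and 7 semitones makes it F#3.
A perfect fifth up from G3 gives D4.
E3: a fifth up reaches B, and 7 semitones makes it B3.
A perfect fifth up from G3 gives D4.

B2 G2 F#3 D4 B3 D4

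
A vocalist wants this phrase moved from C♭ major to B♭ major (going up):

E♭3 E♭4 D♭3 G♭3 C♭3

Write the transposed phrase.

C♭ major to B♭ major up is a major seventh, so every note moves up by that interval.
Eb3 -> D4
Eb4 -> D5
Db3 -> C4
Gb3 -> F4
Cb3 -> Bb3

D4 D5 C4 F4 Bb3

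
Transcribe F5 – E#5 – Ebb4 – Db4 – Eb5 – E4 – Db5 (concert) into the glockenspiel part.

The glockenspiel sounds a perfect fifteenth above written, so the written part must be a perfect fifteenth below concert — transpose each note down.
F5 -> F3
E#5 -> E#3
Ebb4 -> Ebb2
Db4 -> Db2
Eb5 -> Eb3
E4 -> E2
Db5 -> Db3

F3 E#3 Ebb2 Db2 Eb3 E2 Db3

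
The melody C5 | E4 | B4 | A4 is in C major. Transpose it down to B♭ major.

Bb4 D4 A4 G4

C major to B♭ major down is a major second, so every note moves down by that interval.
C5 -> Bb4
E4 -> D4
B4 -> A4
A4 -> G4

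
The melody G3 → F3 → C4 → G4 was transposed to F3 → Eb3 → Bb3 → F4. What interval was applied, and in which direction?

down a major second

From G3 to F3 is 2 letter names — a second of some quality.
F3 to G3 is 2 semitones, which makes it a major second; the second version is lower, so the direction is down.
Checking another pair — G4 → F4 — gives the same interval.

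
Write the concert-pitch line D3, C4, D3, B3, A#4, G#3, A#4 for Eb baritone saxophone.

B4 A5 B4 G#5 F##6 E#5 F##6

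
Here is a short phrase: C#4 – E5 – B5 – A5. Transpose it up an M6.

A#4 C#6 G#6 F#6

A major sixth up from C#4 gives A#4.
E5: a sixth up reaches C, and 9 semitones makes it C#6.
A major sixth up from B5 gives G#6.
A5: a sixth up reaches F, and 9 semitones makes it F#6.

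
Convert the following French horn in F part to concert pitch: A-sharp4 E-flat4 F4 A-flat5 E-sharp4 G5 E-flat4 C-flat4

D#4 Ab3 Bb3 Db5 A#3 C5 Ab3 Fb3

The French horn in F sounds a perfect fifth below written, so transpose each written note down a perfect fifth.
A#4 → D#4
Eb4 → Ab3
F4 → Bb3
Ab5 → Db5
E#4 → A#3
G5 → C5
Eb4 → Ab3
Cb4 → Fb3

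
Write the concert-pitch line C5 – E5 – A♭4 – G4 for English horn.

Written C4 sounds as F3 on the English horn, so concert pitches are written a perfect fifth up.
C5 becomes G5
E5 becomes B5
Ab4 becomes Eb5
G4 becomes D5

G5 B5 Eb5 D5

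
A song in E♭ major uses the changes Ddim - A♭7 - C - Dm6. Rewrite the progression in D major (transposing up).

C#dim G7 B C#m6

E♭ major up to D major is a major seventh; each chord root moves by that interval while the quality stays the same.
Ddim: root D up a major seventh → C#, giving C#dim.
A♭7: root A♭ up a major seventh → G, giving G7.
C: root C up a major seventh → B, giving B.
Dm6: root D up a major seventh → C#, giving C#m6.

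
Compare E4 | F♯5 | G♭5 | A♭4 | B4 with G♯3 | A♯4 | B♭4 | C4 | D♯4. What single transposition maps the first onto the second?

down a minor sixth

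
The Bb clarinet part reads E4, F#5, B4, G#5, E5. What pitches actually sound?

D4 E5 A4 F#5 D5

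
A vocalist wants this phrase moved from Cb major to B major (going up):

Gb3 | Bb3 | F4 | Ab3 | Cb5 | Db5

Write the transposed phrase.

Cb major to B major up is an augmented seventh, so every note moves up by that interval.
Gb3 → F#4
Bb3 → A#4
F4 → E#5
Ab3 → G#4
Cb5 → B5
Db5 → C#6

F#4 A#4 E#5 G#4 B5 C#6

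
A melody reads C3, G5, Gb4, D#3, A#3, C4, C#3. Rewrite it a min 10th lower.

A1 E4 Eb3 B#1 F##2 A2 A#1

C3 becomes A1
G5 becomes E4
Gb4 becomes Eb3
D#3 becomes B#1
A#3 becomes F##2
C4 becomes A2
C#3 becomes A#1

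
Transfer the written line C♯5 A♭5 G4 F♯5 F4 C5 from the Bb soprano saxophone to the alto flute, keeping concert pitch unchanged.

First find concert pitch: the Bb soprano saxophone sounds a major second below written, so C♯5 A♭5 G4 F♯5 F4 C5 sounds B4 Gb5 F4 E5 Eb4 Bb4.
Then write for alto flute: it sounds a perfect fourth below written, so the part must be a perfect fourth above concert.
B4 → E5
Gb5 → Cb6
F4 → Bb4
E5 → A5
Eb4 → Ab4
Bb4 → Eb5

E5 Cb6 Bb4 A5 Ab4 Eb5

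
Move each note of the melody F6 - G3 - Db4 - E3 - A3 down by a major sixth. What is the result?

F6 -> Ab5
G3 -> Bb2
Db4 -> Fb3
E3 -> G2
A3 -> C3

Ab5 Bb2 Fb3 G2 C3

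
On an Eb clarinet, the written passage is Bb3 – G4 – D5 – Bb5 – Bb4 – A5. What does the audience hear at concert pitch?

Db4 Bb4 F5 Db6 Db5 C6

The Eb clarinet sounds a minor third above written, so transpose each written note up a minor third.
Bb3 → Db4
G4 → Bb4
D5 → F5
Bb5 → Db6
Bb4 → Db5
A5 → C6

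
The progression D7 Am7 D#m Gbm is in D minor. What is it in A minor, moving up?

D minor up to A minor is a perfect fifth; each chord root moves by that interval while the quality stays the same.
D7: root D up a perfect fifth → A, giving A7.
Am7: root A up a perfect fifth → E, giving Em7.
D#m: root D# up a perfect fifth → A#, giving A#m.
Gbm: root Gb up a perfect fifth → Db, giving Dbm.

A7 Em7 A#m Dbm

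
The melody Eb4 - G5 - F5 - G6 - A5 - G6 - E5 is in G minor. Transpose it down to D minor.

Bb3 D5 C5 D6 E5 D6 B4

G minor to D minor down is a perfect fourth, so every note moves down by that interval.
Eb4 gives Bb3
G5 gives D5
F5 gives C5
G6 gives D6
A5 gives E5
G6 gives D6
E5 gives B4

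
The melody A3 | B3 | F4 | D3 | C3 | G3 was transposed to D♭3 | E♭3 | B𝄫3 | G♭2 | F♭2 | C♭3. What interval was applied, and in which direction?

Take the first pair: A3 → Db3. A to D spans 5 letter names, so the interval is some kind of fifth.
Db3 to A3 is 8 semitones, which makes it an augmented fifth; the second version is lower, so the direction is down.
Checking another pair — G3 → Cb3 — gives the same interval.

down an augmented fifth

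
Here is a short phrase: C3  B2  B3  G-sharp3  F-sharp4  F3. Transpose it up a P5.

C3: a fifth up reaches G, and 7 semitones makes it G3.
B2 up a perfect fifth is F#3.
B3 up a perfect fifth is F#4.
G#3: a fifth up reaches D, and 7 semitones makes it D#4.
A perfect fifth up from F#4 gives C#5.
F3 up a perfect fifth is C4.

G3 F#3 F#4 D#4 C#5 C4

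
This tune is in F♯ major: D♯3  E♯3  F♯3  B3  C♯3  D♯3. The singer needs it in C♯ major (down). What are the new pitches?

F♯ major to C♯ major down is a perfect fourth, so every note moves down by that interval.
D#3 becomes A#2
E#3 becomes B#2
F#3 becomes C#3
B3 becomes F#3
C#3 becomes G#2
D#3 becomes A#2

A#2 B#2 C#3 F#3 G#2 A#2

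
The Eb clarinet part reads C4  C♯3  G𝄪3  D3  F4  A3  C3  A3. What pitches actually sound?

Eb4 E3 B#3 F3 Ab4 C4 Eb3 C4

Written C4 on the Eb clarinet sounds as Eb4, a minor third higher; apply that shift to every note.
C4 gives Eb4
C#3 gives E3
G##3 gives B#3
D3 gives F3
F4 gives Ab4
A3 gives C4
C3 gives Eb3
A3 gives C4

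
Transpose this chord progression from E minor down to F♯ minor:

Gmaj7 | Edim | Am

Amaj7 F#dim Bm

E minor down to F♯ minor is a minor seventh; each chord root moves by that interval while the quality stays the same.
Gmaj7: root G down a minor seventh → A, giving Amaj7.
Edim: root E down a minor seventh → F#, giving F#dim.
Am: root A down a minor seventh → B, giving Bm.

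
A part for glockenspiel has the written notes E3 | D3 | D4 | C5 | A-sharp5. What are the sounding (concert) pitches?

E5 D5 D6 C7 A#7

The glockenspiel sounds a perfect fifteenth above written, so transpose each written note up a perfect fifteenth.
E3 becomes E5
D3 becomes D5
D4 becomes D6
C5 becomes C7
A#5 becomes A#7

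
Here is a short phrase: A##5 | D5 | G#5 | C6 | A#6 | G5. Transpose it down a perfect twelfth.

D##4 G3 C#4 F4 D#5 C4

A perfect twelfth down from A##5 gives D##4.
D5 down a perfect twelfth is G3.
G#5: a twelfth down reaches C, and 19 semitones makes it C#4.
A perfect twelfth down from C6 gives F4.
A#6 down a perfect twelfth is D#5.
G5 down a perfect twelfth is C4.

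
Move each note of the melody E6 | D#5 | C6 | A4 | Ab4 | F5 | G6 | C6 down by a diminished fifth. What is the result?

E6 down a diminished fifth is A#5.
A diminished fifth down from D#5 gives G##4.
C6 down a diminished fifth is F#5.
A4: a fifth down reaches D, and 6 semitones makes it D#4.
Ab4 down a diminished fifth is D4.
F5: a fifth down reaches B, and 6 semitones makes it B4.
G6: a fifth down reaches C, and 6 semitones makes it C#6.
A diminished fifth down from C6 gives F#5.

A#5 G##4 F#5 D#4 D4 B4 C#6 F#5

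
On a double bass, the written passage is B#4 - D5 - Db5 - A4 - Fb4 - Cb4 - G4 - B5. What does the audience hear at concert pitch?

B#3 D4 Db4 A3 Fb3 Cb3 G3 B4

The double bass sounds a perfect octave below written, so transpose each written note down a perfect octave.
B#4 -> B#3
D5 -> D4
Db5 -> Db4
A4 -> A3
Fb4 -> Fb3
Cb4 -> Cb3
G4 -> G3
B5 -> B4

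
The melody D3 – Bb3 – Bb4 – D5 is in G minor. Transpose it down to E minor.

B2 G3 G4 B4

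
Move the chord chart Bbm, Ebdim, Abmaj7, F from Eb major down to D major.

Am Ddim Gmaj7 E

Eb major down to D major is a minor second; each chord root moves by that interval while the quality stays the same.
Bbm: root Bb down a minor second → A, giving Am.
Ebdim: root Eb down a minor second → D, giving Ddim.
Abmaj7: root Ab down a minor second → G, giving Gmaj7.
F: root F down a minor second → E, giving E.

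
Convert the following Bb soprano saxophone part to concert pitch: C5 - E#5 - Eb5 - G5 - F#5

Bb4 D#5 Db5 F5 E5

Written C4 on the Bb soprano saxophone sounds as Bb3, a major second lower; apply that shift to every note.
C5 -> Bb4
E#5 -> D#5
Eb5 -> Db5
G5 -> F5
F#5 -> E5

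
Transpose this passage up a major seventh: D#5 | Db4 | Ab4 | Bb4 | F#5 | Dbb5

C##6 C5 G5 A5 E#6 Cb6

D#5: a seventh up reaches C, and 11 semitones makes it C##6.
Db4: a seventh up reaches C, and 11 semitones makes it C5.
Ab4: a seventh up reaches G, and 11 semitones makes it G5.
Bb4: a seventh up reaches A, and 11 semitones makes it A5.
F#5: a seventh up reaches E, and 11 semitones makes it E#6.
Dbb5 up a major seventh is Cb6.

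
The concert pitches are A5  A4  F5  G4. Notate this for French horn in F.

E6 E5 C6 D5

The French horn in F sounds a perfect fifth below written, so the written part must be a perfect fifth above concert — transpose each note up.
A5 → E6
A4 → E5
F5 → C6
G4 → D5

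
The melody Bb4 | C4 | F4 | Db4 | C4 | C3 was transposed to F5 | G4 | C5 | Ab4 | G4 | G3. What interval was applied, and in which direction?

Take the first pair: Bb4 → F5. B to F spans 5 letter names, so the interval is some kind of fifth.
Bb4 to F5 is 7 semitones, which makes it a perfect fifth; the second version is higher, so the direction is up.
Checking another pair — C3 → G3 — gives the same interval.

up a perfect fifth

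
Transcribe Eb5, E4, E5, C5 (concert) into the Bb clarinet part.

F5 F#4 F#5 D5

The Bb clarinet sounds a major second below written, so the written part must be a major second above concert — transpose each note up.
Eb5 becomes F5
E4 becomes F#4
E5 becomes F#5
C5 becomes D5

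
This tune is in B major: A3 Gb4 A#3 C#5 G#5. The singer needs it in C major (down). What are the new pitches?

Bb2 Abb3 B2 D4 A4

B major to C major down is a major seventh, so every note moves down by that interval.
A3 becomes Bb2
Gb4 becomes Abb3
A#3 becomes B2
C#5 becomes D4
G#5 becomes A4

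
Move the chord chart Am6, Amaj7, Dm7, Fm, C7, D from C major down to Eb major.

Cm6 Cmaj7 Fm7 Abm Eb7 F

C major down to Eb major is a major sixth; each chord root moves by that interval while the quality stays the same.
Am6: root A down a major sixth → C, giving Cm6.
Amaj7: root A down a major sixth → C, giving Cmaj7.
Dm7: root D down a major sixth → F, giving Fm7.
Fm: root F down a major sixth → Ab, giving Abm.
C7: root C down a major sixth → Eb, giving Eb7.
D: root D down a major sixth → F, giving F.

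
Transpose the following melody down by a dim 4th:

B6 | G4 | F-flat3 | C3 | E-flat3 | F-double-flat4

F##6 D#4 C3 G#2 B2 Cb4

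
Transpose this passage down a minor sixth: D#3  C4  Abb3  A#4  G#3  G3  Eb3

D#3 gives F##2
C4 gives E3
Abb3 gives Cb3
A#4 gives C##4
G#3 gives B#2
G3 gives B2
Eb3 gives G2

F##2 E3 Cb3 C##4 B#2 B2 G2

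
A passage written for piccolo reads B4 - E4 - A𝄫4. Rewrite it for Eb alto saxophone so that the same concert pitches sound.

G#6 C#6 Fb6

First find concert pitch: the piccolo sounds a perfect octave above written, so B4 E4 A𝄫4 sounds B5 E5 Abb5.
Then write for Eb alto saxophone: it sounds a major sixth below written, so the part must be a major sixth above concert.
B5 → G#6
E5 → C#6
Abb5 → Fb6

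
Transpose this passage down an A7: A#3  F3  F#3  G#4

Bb2 Gbb2 Gb2 Ab3

An augmented seventh down from A#3 gives Bb2.
An augmented seventh down from F3 gives Gbb2.
F#3: a seventh down reaches G, and 12 semitones makes it Gb2.
G#4 down an augmented seventh is Ab3.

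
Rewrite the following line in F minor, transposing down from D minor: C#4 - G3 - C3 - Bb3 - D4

E3 Bb2 Eb2 Db3 F3

D minor to F minor down is a major sixth, so every note moves down by that interval.
C#4 gives E3
G3 gives Bb2
C3 gives Eb2
Bb3 gives Db3
D4 gives F3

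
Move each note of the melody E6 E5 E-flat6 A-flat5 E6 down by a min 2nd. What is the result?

A minor second down from E6 gives D#6.
E5: a second down reaches D, and 1 semitone makes it D#5.
Eb6 down a minor second is D6.
Ab5: a second down reaches G, and 1 semitone makes it G5.
A minor second down from E6 gives D#6.

D#6 D#5 D6 G5 D#6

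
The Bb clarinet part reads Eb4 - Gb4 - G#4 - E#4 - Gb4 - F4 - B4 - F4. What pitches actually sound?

Db4 Fb4 F#4 D#4 Fb4 Eb4 A4 Eb4

The Bb clarinet sounds a major second below written, so transpose each written note down a major second.
Eb4 -> Db4
Gb4 -> Fb4
G#4 -> F#4
E#4 -> D#4
Gb4 -> Fb4
F4 -> Eb4
B4 -> A4
F4 -> Eb4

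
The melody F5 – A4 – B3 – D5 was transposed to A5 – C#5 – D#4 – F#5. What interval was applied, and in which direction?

up a major third

Take the first pair: F5 → A5. F to A spans 3 letter names, so the interval is some kind of third.
F5 to A5 is 4 semitones, which makes it a major third; the second version is higher, so the direction is up.
Checking another pair — D5 → F#5 — gives the same interval.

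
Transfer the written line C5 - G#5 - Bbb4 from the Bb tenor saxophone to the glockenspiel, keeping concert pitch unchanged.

Bb1 F#2 Abb1

First find concert pitch: the Bb tenor saxophone sounds a major ninth below written, so C5 G#5 Bbb4 sounds Bb3 F#4 Abb3.
Then write for glockenspiel: it sounds a perfect fifteenth above written, so the part must be a perfect fifteenth below concert.
Bb3 → Bb1
F#4 → F#2
Abb3 → Abb1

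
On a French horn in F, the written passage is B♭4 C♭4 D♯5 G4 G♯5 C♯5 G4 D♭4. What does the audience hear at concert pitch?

Written C4 on the French horn in F sounds as F3, a perfect fifth lower; apply that shift to every note.
Bb4 gives Eb4
Cb4 gives Fb3
D#5 gives G#4
G4 gives C4
G#5 gives C#5
C#5 gives F#4
G4 gives C4
Db4 gives Gb3

Eb4 Fb3 G#4 C4 C#5 F#4 C4 Gb3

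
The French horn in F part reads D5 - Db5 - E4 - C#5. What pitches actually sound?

The French horn in F sounds a perfect fifth below written, so transpose each written note down a perfect fifth.
D5 gives G4
Db5 gives Gb4
E4 gives A3
C#5 gives F#4

G4 Gb4 A3 F#4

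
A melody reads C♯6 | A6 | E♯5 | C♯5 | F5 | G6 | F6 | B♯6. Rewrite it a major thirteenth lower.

E4 C5 G#3 E3 Ab3 Bb4 Ab4 D#5

C#6 down a major thirteenth is E4.
A6: a thirteenth down reaches C, and 21 semitones makes it C5.
A major thirteenth down from E#5 gives G#3.
C#5: a thirteenth down reaches E, and 21 semitones makes it E3.
A major thirteenth down from F5 gives Ab3.
G6: a thirteenth down reaches B, and 21 semitones makes it Bb4.
A major thirteenth down from F6 gives Ab4.
B#6: a thirteenth down reaches D, and 21 semitones makes it D#5.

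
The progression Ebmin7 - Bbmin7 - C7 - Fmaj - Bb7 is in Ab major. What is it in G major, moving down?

Dmin7 Amin7 B7 Emaj A7

Ab major down to G major is a minor second; each chord root moves by that interval while the quality stays the same.
Ebmin7: root Eb down a minor second → D, giving Dmin7.
Bbmin7: root Bb down a minor second → A, giving Amin7.
C7: root C down a minor second → B, giving B7.
Fmaj: root F down a minor second → E, giving Emaj.
Bb7: root Bb down a minor second → A, giving A7.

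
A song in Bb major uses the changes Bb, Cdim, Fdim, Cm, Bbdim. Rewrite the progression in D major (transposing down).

D Edim Adim Em Ddim

Bb major down to D major is a minor sixth; each chord root moves by that interval while the quality stays the same.
Bb: root Bb down a minor sixth → D, giving D.
Cdim: root C down a minor sixth → E, giving Edim.
Fdim: root F down a minor sixth → A, giving Adim.
Cm: root C down a minor sixth → E, giving Em.
Bbdim: root Bb down a minor sixth → D, giving Ddim.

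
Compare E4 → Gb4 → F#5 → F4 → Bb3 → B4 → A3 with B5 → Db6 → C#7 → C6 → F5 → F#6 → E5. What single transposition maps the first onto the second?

From E4 to B5 is 12 letter names — a twelfth of some quality.
E4 to B5 is 19 semitones, which makes it a perfect twelfth; the second version is higher, so the direction is up.
Checking another pair — A3 → E5 — gives the same interval.

up a perfect twelfth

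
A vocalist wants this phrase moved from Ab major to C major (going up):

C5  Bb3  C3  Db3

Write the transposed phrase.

E5 D4 E3 F3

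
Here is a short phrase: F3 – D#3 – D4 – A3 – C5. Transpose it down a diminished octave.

F3 becomes F#2
D#3 becomes D##2
D4 becomes D#3
A3 becomes A#2
C5 becomes C#4

F#2 D##2 D#3 A#2 C#4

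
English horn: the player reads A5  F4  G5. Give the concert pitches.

D5 Bb3 C5

The English horn sounds a perfect fifth below written, so transpose each written note down a perfect fifth.
A5 to D5
F4 to Bb3
G5 to C5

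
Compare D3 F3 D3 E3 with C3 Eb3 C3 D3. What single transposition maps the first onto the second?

down a major second

From D3 to C3 is 2 letter names — a second of some quality.
C3 to D3 is 2 semitones, which makes it a major second; the second version is lower, so the direction is down.
Checking another pair — E3 → D3 — gives the same interval.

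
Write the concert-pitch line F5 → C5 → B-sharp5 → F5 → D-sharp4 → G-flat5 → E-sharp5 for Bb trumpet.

The Bb trumpet sounds a major second below written, so the written part must be a major second above concert — transpose each note up.
F5 becomes G5
C5 becomes D5
B#5 becomes C##6
F5 becomes G5
D#4 becomes E#4
Gb5 becomes Ab5
E#5 becomes F##5

G5 D5 C##6 G5 E#4 Ab5 F##5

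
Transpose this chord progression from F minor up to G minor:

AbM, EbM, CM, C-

BbM FM DM D-

F minor up to G minor is a major second; each chord root moves by that interval while the quality stays the same.
AbM: root Ab up a major second → Bb, giving BbM.
EbM: root Eb up a major second → F, giving FM.
CM: root C up a major second → D, giving DM.
C-: root C up a major second → D, giving D-.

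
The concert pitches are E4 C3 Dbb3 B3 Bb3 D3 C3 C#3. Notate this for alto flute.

A4 F3 Gbb3 E4 Eb4 G3 F3 F#3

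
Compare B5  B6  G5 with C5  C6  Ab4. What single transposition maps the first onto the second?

down a major seventh

From B5 to C5 is 7 letter names — a seventh of some quality.
C5 to B5 is 11 semitones, which makes it a major seventh; the second version is lower, so the direction is down.
Checking another pair — G5 → Ab4 — gives the same interval.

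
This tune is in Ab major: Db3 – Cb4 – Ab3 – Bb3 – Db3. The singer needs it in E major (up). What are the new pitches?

Ab major to E major up is an augmented fifth, so every note moves up by that interval.
Db3 → A3
Cb4 → G4
Ab3 → E4
Bb3 → F#4
Db3 → A3

A3 G4 E4 F#4 A3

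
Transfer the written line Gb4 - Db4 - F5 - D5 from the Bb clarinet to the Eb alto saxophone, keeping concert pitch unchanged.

Db5 Ab4 C6 A5

First find concert pitch: the Bb clarinet sounds a major second below written, so Gb4 Db4 F5 D5 sounds Fb4 Cb4 Eb5 C5.
Then write for Eb alto saxophone: it sounds a major sixth below written, so the part must be a major sixth above concert.
Fb4 → Db5
Cb4 → Ab4
Eb5 → C6
C5 → A5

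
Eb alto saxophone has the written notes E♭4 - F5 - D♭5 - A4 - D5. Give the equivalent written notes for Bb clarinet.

Ab3 Bb4 Gb4 D4 G4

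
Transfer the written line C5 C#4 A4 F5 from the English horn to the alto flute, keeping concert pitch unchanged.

First find concert pitch: the English horn sounds a perfect fifth below written, so C5 C#4 A4 F5 sounds F4 F#3 D4 Bb4.
Then write for alto flute: it sounds a perfect fourth below written, so the part must be a perfect fourth above concert.
F4 → Bb4
F#3 → B3
D4 → G4
Bb4 → Eb5

Bb4 B3 G4 Eb5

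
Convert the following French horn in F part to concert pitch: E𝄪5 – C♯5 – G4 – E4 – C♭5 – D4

The French horn in F sounds a perfect fifth below written, so transpose each written note down a perfect fifth.
E##5 becomes A##4
C#5 becomes F#4
G4 becomes C4
E4 becomes A3
Cb5 becomes Fb4
D4 becomes G3

A##4 F#4 C4 A3 Fb4 G3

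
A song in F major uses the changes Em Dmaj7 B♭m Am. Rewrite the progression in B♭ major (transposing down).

Am Gmaj7 Ebm Dm

F major down to B♭ major is a perfect fifth; each chord root moves by that interval while the quality stays the same.
Em: root E down a perfect fifth → A, giving Am.
Dmaj7: root D down a perfect fifth → G, giving Gmaj7.
B♭m: root B♭ down a perfect fifth → Eb, giving Ebm.
Am: root A down a perfect fifth → D, giving Dm.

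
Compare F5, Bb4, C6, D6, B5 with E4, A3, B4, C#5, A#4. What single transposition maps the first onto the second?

From F5 to E4 is 9 letter names — a ninth of some quality.
E4 to F5 is 13 semitones, which makes it a minor ninth; the second version is lower, so the direction is down.
Checking another pair — B5 → A#4 — gives the same interval.

down a minor ninth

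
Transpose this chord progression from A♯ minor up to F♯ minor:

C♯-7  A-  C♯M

A-7 F- AM

A♯ minor up to F♯ minor is a minor sixth; each chord root moves by that interval while the quality stays the same.
C♯-7: root C♯ up a minor sixth → A, giving A-7.
A-: root A up a minor sixth → F, giving F-.
C♯M: root C♯ up a minor sixth → A, giving AM.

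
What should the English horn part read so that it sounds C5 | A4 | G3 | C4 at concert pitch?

G5 E5 D4 G4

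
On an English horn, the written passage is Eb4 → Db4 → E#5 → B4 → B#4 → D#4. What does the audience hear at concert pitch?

Ab3 Gb3 A#4 E4 E#4 G#3

The English horn sounds a perfect fifth below written, so transpose each written note down a perfect fifth.
Eb4 to Ab3
Db4 to Gb3
E#5 to A#4
B4 to E4
B#4 to E#4
D#4 to G#3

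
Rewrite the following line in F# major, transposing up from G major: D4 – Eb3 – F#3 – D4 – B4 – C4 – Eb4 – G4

From G up to F# is a major seventh; apply that to each pitch.
D4 to C#5
Eb3 to D4
F#3 to E#4
D4 to C#5
B4 to A#5
C4 to B4
Eb4 to D5
G4 to F#5

C#5 D4 E#4 C#5 A#5 B4 D5 F#5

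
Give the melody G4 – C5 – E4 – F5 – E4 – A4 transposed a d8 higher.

A diminished octave up from G4 gives Gb5.
A diminished octave up from C5 gives Cb6.
E4: an octave up reaches E, and 11 semitones makes it Eb5.
A diminished octave up from F5 gives Fb6.
E4: an octave up reaches E, and 11 semitones makes it Eb5.
A4: an octave up reaches A, and 11 semitones makes it Ab5.

Gb5 Cb6 Eb5 Fb6 Eb5 Ab5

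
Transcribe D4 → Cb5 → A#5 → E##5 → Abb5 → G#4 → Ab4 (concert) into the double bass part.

D5 Cb6 A#6 E##6 Abb6 G#5 Ab5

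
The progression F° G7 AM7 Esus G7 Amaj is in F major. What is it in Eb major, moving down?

F major down to Eb major is a major second; each chord root moves by that interval while the quality stays the same.
F°: root F down a major second → Eb, giving Eb°.
G7: root G down a major second → F, giving F7.
AM7: root A down a major second → G, giving GM7.
Esus: root E down a major second → D, giving Dsus.
G7: root G down a major second → F, giving F7.
Amaj: root A down a major second → G, giving Gmaj.

Eb° F7 GM7 Dsus F7 Gmaj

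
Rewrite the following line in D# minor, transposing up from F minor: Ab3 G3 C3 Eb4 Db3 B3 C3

F#4 E#4 A#3 C#5 B3 G##4 A#3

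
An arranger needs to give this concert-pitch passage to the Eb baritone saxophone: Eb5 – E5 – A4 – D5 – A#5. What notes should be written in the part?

The Eb baritone saxophone sounds a major thirteenth below written, so the written part must be a major thirteenth above concert — transpose each note up.
Eb5 → C7
E5 → C#7
A4 → F#6
D5 → B6
A#5 → F##7

C7 C#7 F#6 B6 F##7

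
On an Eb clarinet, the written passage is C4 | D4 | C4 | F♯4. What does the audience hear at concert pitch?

Eb4 F4 Eb4 A4

The Eb clarinet sounds a minor third above written, so transpose each written note up a minor third.
C4 -> Eb4
D4 -> F4
C4 -> Eb4
F#4 -> A4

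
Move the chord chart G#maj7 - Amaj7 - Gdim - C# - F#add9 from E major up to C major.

Emaj7 Fmaj7 Ebdim A Dadd9

E major up to C major is a minor sixth; each chord root moves by that interval while the quality stays the same.
G#maj7: root G# up a minor sixth → E, giving Emaj7.
Amaj7: root A up a minor sixth → F, giving Fmaj7.
Gdim: root G up a minor sixth → Eb, giving Ebdim.
C#: root C# up a minor sixth → A, giving A.
F#add9: root F# up a minor sixth → D, giving Dadd9.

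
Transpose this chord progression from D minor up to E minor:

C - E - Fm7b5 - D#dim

D F# Gm7b5 E#dim

D minor up to E minor is a major second; each chord root moves by that interval while the quality stays the same.
C: root C up a major second → D, giving D.
E: root E up a major second → F#, giving F#.
Fm7b5: root F up a major second → G, giving Gm7b5.
D#dim: root D# up a major second → E#, giving E#dim.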